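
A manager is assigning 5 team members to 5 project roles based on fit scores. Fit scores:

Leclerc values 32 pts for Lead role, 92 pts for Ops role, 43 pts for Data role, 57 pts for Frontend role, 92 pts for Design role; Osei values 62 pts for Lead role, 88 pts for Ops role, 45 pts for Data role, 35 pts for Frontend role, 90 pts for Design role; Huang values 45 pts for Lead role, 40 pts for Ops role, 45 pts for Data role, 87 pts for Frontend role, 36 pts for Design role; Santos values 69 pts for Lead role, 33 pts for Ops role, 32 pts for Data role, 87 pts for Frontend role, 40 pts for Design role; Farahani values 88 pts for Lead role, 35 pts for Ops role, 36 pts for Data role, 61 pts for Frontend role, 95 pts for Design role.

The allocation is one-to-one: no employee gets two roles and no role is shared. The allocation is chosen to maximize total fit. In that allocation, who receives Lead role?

This is the linear assignment problem.
Optimal: Leclerc→Ops role (92 pts), Osei→Design role (90 pts), Huang→Data role (45 pts), Santos→Frontend role (87 pts), Farahani→Lead role (88 pts) — total 92+90+45+87+88 = 402 pts.
Column-greedy (each role in turn goes to its best remaining employee) gives 352 pts, worse by 50.
Next-best assignment: Leclerc→Design role, Osei→Ops role, Huang→Data role, Santos→Frontend role, Farahani→Lead role = 400 pts.
Swapping Huang↔Farahani (Huang→Lead role 45 pts, Farahani→Data role 36 pts) loses 52.
Every other assignment is strictly worse.
Farahani's own top role is Design role (95 pts), but forcing Farahani→Design role and reassigning the rest optimally gives only 388 pts — worse by 14.

Farahani receives Lead role.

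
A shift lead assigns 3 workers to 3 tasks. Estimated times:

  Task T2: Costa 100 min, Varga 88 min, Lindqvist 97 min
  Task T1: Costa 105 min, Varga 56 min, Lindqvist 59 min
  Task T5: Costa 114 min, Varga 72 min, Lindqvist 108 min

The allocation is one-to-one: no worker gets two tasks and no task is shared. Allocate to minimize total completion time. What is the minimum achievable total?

Treat this as an assignment problem: match each worker to one task.
Optimal: Costa→Task T2 (100 min), Varga→Task T5 (72 min), Lindqvist→Task T1 (59 min) — total 100+72+59 = 231 min.
Row-greedy (each worker in turn takes its cheapest remaining task) gives 264 min, worse by 33.
No other one-to-one assignment undercuts 231 min.

Min total: 231 min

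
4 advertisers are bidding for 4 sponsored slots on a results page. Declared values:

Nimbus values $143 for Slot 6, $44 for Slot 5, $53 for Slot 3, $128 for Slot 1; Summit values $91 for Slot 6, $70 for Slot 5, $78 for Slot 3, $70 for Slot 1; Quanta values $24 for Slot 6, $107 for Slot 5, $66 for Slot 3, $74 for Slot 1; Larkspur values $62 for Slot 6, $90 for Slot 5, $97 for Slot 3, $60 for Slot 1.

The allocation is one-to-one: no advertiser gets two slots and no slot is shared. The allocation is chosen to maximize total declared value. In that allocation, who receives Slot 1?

Nimbus receives Slot 1.

Optimal: Nimbus→Slot 1 ($128), Summit→Slot 6 ($91), Quanta→Slot 5 ($107), Larkspur→Slot 3 ($97) — total 128+91+107+97 = $423.
Next-best assignment: Nimbus→Slot 6, Summit→Slot 1, Quanta→Slot 5, Larkspur→Slot 3 = $417.
Nimbus's own top slot is Slot 6 ($143), but forcing Nimbus→Slot 6 and reassigning the rest optimally gives only $417 — worse by 6.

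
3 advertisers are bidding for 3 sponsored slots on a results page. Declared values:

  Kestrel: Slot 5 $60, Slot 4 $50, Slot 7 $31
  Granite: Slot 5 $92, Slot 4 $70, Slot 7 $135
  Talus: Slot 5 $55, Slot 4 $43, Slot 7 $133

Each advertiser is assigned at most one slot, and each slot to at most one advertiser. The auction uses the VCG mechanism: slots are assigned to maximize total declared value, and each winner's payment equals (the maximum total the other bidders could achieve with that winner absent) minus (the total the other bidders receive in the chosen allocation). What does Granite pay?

Granite pays $10.

Efficient allocation: Kestrel→Slot 4 ($50), Granite→Slot 5 ($92), Talus→Slot 7 ($133); total welfare W = $275.
Granite receives Slot 5 at value $92, so the others get W − 92 = $183.
Without Granite: best allocation of the remaining 2 bidders over all 3 slots is Kestrel→Slot 5 ($60), Talus→Slot 7 ($133), total $193.
VCG payment = (others' best without Granite) − (others' welfare with Granite) = 193 − 183 = $10.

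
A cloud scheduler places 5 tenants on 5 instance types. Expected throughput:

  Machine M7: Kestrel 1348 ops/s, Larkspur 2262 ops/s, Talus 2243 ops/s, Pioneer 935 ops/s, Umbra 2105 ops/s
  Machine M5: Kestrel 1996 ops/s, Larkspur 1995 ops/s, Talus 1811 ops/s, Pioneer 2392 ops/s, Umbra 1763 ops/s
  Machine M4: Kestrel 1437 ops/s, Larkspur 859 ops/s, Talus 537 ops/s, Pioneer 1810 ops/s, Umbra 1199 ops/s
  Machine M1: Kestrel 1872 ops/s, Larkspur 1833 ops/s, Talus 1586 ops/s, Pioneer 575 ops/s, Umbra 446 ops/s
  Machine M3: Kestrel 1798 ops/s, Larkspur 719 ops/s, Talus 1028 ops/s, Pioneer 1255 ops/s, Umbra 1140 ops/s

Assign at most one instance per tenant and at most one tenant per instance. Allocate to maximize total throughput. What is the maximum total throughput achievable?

Max total: 9465 ops/s

Treat this as an assignment problem: match each tenant to one instance.
Optimal: Kestrel→Machine M3 (1798 ops/s), Larkspur→Machine M1 (1833 ops/s), Talus→Machine M7 (2243 ops/s), Pioneer→Machine M5 (2392 ops/s), Umbra→Machine M4 (1199 ops/s) — total 1798+1833+2243+2392+1199 = 9465 ops/s.
Next-best assignment: Kestrel→Machine M3, Larkspur→Machine M1, Talus→Machine M7, Pioneer→Machine M4, Umbra→Machine M5 = 9447 ops/s.
Swapping Larkspur↔Kestrel (Larkspur→Machine M3 719 ops/s, Kestrel→Machine M1 1872 ops/s) loses 1040.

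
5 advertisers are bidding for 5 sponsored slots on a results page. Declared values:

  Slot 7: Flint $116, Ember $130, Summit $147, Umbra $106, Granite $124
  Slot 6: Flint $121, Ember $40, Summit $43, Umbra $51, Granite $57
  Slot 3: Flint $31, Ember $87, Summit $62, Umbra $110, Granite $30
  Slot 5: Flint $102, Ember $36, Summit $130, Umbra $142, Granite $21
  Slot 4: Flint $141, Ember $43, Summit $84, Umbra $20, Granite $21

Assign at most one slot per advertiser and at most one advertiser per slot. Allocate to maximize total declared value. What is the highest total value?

Optimal: Flint→Slot 4 ($141), Ember→Slot 3 ($87), Summit→Slot 7 ($147), Umbra→Slot 5 ($142), Granite→Slot 6 ($57) — total 141+87+147+142+57 = $574.
Next-best assignment: Flint→Slot 4, Ember→Slot 7, Summit→Slot 5, Umbra→Slot 3, Granite→Slot 6 = $568.
No other one-to-one assignment exceeds $574.

Maximum total: $574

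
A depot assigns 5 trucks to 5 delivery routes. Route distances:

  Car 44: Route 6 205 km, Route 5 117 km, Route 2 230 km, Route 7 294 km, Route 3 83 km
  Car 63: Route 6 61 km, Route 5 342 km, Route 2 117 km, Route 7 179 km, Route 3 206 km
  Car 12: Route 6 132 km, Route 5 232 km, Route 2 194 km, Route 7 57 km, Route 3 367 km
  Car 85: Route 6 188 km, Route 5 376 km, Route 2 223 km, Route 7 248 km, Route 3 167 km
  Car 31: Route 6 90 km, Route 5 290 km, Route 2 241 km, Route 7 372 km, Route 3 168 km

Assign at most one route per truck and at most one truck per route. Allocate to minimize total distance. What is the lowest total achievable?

Optimal: Car 44→Route 5 (117 km), Car 63→Route 2 (117 km), Car 12→Route 7 (57 km), Car 85→Route 3 (167 km), Car 31→Route 6 (90 km) — total 117+117+57+167+90 = 548 km.
Column-greedy (each route in turn goes to its cheapest remaining truck) gives 788 km, worse by 240.

Minimum total: 548 km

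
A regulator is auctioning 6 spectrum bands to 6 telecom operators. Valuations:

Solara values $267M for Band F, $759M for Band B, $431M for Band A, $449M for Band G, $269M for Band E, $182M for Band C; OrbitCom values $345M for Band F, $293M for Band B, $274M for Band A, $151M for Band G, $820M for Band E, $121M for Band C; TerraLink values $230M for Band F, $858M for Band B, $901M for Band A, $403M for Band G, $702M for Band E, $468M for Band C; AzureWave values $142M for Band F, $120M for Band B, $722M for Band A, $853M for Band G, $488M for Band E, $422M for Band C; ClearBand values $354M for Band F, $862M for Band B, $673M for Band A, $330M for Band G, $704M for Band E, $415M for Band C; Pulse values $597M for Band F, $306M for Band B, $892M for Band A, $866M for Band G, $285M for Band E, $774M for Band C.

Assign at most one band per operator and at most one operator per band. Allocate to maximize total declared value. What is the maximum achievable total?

Max total: $4477M

This is the linear assignment problem.
Optimal: Solara→Band F ($267M), OrbitCom→Band E ($820M), TerraLink→Band A ($901M), AzureWave→Band G ($853M), ClearBand→Band B ($862M), Pulse→Band C ($774M) — total 267+820+901+853+862+774 = $4477M.
Row-greedy (each operator in turn takes its best remaining band) gives $4345M, worse by 132.
No other one-to-one assignment exceeds $4477M.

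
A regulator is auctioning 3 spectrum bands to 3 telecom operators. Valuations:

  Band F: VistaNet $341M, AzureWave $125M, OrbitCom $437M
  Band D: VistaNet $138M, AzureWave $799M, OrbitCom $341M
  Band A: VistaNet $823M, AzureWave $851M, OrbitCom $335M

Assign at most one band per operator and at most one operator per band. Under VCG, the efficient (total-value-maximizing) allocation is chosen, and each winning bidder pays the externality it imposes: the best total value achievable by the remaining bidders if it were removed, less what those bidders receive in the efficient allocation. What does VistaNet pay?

VistaNet pays $52M.

Efficient allocation: VistaNet→Band A ($823M), AzureWave→Band D ($799M), OrbitCom→Band F ($437M); total welfare W = $2059M.
VistaNet receives Band A at value $823M, so the others get W − 823 = $1236M.
Without VistaNet: best allocation of the remaining 2 bidders over all 3 bands is AzureWave→Band A ($851M), OrbitCom→Band F ($437M), total $1288M.
VCG payment = (others' best without VistaNet) − (others' welfare with VistaNet) = 1288 − 1236 = $52M.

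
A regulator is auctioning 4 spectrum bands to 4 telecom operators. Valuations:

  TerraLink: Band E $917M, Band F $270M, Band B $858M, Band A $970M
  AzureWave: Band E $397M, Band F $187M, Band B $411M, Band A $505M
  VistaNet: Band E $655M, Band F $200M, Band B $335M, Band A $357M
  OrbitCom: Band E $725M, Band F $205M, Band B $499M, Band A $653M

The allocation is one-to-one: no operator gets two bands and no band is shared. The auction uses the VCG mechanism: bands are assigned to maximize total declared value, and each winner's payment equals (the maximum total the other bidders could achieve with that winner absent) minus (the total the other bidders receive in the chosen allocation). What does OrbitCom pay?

Efficient allocation: TerraLink→Band B ($858M), AzureWave→Band F ($187M), VistaNet→Band E ($655M), OrbitCom→Band A ($653M); total welfare W = $2353M.
OrbitCom receives Band A at value $653M, so the others get W − 653 = $1700M.
Without OrbitCom: best allocation of the remaining 3 bidders over all 4 bands is TerraLink→Band A ($970M), AzureWave→Band B ($411M), VistaNet→Band E ($655M), total $2036M.
VCG payment = (others' best without OrbitCom) − (others' welfare with OrbitCom) = 2036 − 1700 = $336M.

OrbitCom pays $336M.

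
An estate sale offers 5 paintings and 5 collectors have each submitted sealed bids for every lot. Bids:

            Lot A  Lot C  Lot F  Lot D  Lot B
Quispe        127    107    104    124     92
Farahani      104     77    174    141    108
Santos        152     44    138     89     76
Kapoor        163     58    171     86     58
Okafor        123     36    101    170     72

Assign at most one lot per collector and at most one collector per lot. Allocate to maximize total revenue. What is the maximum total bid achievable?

Max total: $708

This is the linear assignment problem.
Optimal: Quispe→Lot C ($107), Farahani→Lot B ($108), Santos→Lot A ($152), Kapoor→Lot F ($171), Okafor→Lot D ($170) — total 107+108+152+171+170 = $708.
Max-entry greedy (repeatedly take the single best remaining cell) gives $690, worse by 18.
Swapping Okafor↔Santos (Okafor→Lot A $123, Santos→Lot D $89) loses 110.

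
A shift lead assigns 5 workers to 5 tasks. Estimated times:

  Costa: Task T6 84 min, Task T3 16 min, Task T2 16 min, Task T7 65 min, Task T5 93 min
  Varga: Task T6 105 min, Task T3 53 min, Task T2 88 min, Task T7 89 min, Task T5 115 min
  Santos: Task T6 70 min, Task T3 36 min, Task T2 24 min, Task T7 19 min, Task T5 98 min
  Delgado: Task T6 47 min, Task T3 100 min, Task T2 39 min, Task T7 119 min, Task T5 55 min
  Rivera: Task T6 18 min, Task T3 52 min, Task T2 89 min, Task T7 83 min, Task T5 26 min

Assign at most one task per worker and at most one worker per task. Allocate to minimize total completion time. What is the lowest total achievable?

Minimum total: 161 min

Optimal: Costa→Task T2 (16 min), Varga→Task T3 (53 min), Santos→Task T7 (19 min), Delgado→Task T6 (47 min), Rivera→Task T5 (26 min) — total 16+53+19+47+26 = 161 min.
Row-greedy (each worker in turn takes its cheapest remaining task) gives 196 min, worse by 35.
Swapping Rivera↔Varga (Rivera→Task T3 52 min, Varga→Task T5 115 min) adds 88.
No other one-to-one assignment undercuts 161 min.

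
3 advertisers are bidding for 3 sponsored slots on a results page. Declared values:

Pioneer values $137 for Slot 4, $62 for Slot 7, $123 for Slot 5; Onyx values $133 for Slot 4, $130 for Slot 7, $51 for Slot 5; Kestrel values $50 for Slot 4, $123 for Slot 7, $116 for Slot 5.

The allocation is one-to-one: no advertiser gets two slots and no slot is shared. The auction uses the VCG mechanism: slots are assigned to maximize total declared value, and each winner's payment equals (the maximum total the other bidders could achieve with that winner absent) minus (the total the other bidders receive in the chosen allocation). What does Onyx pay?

Efficient allocation: Pioneer→Slot 4 ($137), Onyx→Slot 7 ($130), Kestrel→Slot 5 ($116); total welfare W = $383.
Onyx receives Slot 7 at value $130, so the others get W − 130 = $253.
Without Onyx: best allocation of the remaining 2 bidders over all 3 slots is Pioneer→Slot 4 ($137), Kestrel→Slot 7 ($123), total $260.
VCG payment = (others' best without Onyx) − (others' welfare with Onyx) = 260 − 253 = $7.

Onyx pays $7.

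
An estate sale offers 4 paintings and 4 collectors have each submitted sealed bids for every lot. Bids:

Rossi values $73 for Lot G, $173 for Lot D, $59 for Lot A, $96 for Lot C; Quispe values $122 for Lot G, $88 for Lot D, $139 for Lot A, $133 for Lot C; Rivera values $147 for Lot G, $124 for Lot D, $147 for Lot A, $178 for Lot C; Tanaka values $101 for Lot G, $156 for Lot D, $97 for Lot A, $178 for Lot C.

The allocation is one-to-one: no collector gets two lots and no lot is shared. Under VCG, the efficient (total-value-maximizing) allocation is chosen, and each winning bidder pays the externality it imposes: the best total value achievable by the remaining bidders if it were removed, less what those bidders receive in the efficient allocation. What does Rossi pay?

Rossi pays $9.

Efficient allocation: Rossi→Lot D ($173), Quispe→Lot A ($139), Rivera→Lot G ($147), Tanaka→Lot C ($178); total welfare W = $637.
Rossi receives Lot D at value $173, so the others get W − 173 = $464.
Without Rossi: best allocation of the remaining 3 bidders over all 4 lots is Quispe→Lot A ($139), Rivera→Lot C ($178), Tanaka→Lot D ($156), total $473.
VCG payment = (others' best without Rossi) − (others' welfare with Rossi) = 473 − 464 = $9.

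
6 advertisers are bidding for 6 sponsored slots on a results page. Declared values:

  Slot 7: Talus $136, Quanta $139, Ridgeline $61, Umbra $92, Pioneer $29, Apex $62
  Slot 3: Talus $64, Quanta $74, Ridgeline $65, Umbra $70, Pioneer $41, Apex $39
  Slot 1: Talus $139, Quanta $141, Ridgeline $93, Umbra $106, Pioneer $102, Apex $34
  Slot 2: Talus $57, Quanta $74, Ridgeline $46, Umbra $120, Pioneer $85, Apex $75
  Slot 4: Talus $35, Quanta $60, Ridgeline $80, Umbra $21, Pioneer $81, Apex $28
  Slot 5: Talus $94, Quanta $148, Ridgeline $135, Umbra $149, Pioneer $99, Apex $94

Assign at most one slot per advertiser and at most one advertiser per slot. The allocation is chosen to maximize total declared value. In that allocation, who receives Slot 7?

Quanta receives Slot 7.

Optimal: Talus→Slot 1 ($139), Quanta→Slot 7 ($139), Ridgeline→Slot 5 ($135), Umbra→Slot 2 ($120), Pioneer→Slot 4 ($81), Apex→Slot 3 ($39) — total 139+139+135+120+81+39 = $653.
Max-entry greedy (repeatedly take the single best remaining cell) gives $630, worse by 23.
Next-best assignment: Talus→Slot 7, Quanta→Slot 1, Ridgeline→Slot 5, Umbra→Slot 2, Pioneer→Slot 4, Apex→Slot 3 = $652.
Swapping Apex↔Umbra (Apex→Slot 2 $75, Umbra→Slot 3 $70) loses 14.
Every other assignment is strictly worse.
Quanta's own top slot is Slot 5 ($148), but forcing Quanta→Slot 5 and reassigning the rest optimally gives only $625 — worse by 28.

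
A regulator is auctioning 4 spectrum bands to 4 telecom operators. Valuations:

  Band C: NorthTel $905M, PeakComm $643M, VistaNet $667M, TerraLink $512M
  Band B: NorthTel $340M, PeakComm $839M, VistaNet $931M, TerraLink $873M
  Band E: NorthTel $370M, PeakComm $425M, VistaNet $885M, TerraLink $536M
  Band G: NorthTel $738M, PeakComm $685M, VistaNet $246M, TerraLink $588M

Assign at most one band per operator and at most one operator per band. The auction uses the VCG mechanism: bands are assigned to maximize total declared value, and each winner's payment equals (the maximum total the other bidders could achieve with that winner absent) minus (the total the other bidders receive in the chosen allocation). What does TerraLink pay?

TerraLink pays $154M.

Efficient allocation: NorthTel→Band C ($905M), PeakComm→Band G ($685M), VistaNet→Band E ($885M), TerraLink→Band B ($873M); total welfare W = $3348M.
TerraLink receives Band B at value $873M, so the others get W − 873 = $2475M.
Without TerraLink: best allocation of the remaining 3 bidders over all 4 bands is NorthTel→Band C ($905M), PeakComm→Band B ($839M), VistaNet→Band E ($885M), total $2629M.
VCG payment = (others' best without TerraLink) − (others' welfare with TerraLink) = 2629 − 2475 = $154M.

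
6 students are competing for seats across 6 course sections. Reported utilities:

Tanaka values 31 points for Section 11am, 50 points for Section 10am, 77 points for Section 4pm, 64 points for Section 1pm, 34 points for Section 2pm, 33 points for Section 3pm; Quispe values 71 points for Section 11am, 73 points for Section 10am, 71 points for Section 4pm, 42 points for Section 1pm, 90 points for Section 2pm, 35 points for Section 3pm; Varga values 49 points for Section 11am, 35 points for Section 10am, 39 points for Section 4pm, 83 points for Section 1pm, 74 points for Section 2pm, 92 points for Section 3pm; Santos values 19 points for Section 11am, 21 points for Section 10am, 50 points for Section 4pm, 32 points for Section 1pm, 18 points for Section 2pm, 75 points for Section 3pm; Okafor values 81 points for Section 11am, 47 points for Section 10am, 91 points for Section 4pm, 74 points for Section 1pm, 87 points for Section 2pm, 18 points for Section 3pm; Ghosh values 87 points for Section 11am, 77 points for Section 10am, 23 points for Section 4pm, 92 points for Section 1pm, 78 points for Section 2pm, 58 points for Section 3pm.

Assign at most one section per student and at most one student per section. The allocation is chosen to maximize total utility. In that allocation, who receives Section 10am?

Ghosh receives Section 10am.

Optimal: Tanaka→Section 4pm (77 points), Quispe→Section 2pm (90 points), Varga→Section 1pm (83 points), Santos→Section 3pm (75 points), Okafor→Section 11am (81 points), Ghosh→Section 10am (77 points) — total 77+90+83+75+81+77 = 483 points.
Row-greedy (each student in turn takes its best remaining section) gives 449 points, worse by 34.
Next-best assignment: Tanaka→Section 4pm, Quispe→Section 10am, Varga→Section 1pm, Santos→Section 3pm, Okafor→Section 2pm, Ghosh→Section 11am = 482 points.
Ghosh's own top section is Section 1pm (92 points), but forcing Ghosh→Section 1pm and reassigning the rest optimally gives only 472 points — worse by 11.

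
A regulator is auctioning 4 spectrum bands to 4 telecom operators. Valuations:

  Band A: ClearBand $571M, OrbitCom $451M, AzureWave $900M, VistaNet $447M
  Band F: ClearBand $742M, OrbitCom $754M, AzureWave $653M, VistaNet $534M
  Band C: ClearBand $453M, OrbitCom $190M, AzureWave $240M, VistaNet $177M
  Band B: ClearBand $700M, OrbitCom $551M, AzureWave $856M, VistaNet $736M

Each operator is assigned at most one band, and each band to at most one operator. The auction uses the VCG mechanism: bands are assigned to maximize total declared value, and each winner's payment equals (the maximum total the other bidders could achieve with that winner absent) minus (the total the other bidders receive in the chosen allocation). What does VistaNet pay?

Efficient allocation: ClearBand→Band C ($453M), OrbitCom→Band F ($754M), AzureWave→Band A ($900M), VistaNet→Band B ($736M); total welfare W = $2843M.
VistaNet receives Band B at value $736M, so the others get W − 736 = $2107M.
Without VistaNet: best allocation of the remaining 3 bidders over all 4 bands is ClearBand→Band B ($700M), OrbitCom→Band F ($754M), AzureWave→Band A ($900M), total $2354M.
VCG payment = (others' best without VistaNet) − (others' welfare with VistaNet) = 2354 − 2107 = $247M.

VistaNet pays $247M.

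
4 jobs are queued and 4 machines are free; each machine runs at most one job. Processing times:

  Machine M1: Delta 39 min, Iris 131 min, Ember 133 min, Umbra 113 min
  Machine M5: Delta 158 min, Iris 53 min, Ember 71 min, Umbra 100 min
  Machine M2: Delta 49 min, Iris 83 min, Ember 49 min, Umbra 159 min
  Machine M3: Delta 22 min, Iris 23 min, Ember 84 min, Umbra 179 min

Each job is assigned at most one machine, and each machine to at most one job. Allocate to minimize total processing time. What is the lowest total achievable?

Minimum total: 211 min

Treat this as an assignment problem: match each job to one machine.
Optimal: Delta→Machine M1 (39 min), Iris→Machine M3 (23 min), Ember→Machine M2 (49 min), Umbra→Machine M5 (100 min) — total 39+23+49+100 = 211 min.
Min-entry greedy (repeatedly take the single cheapest remaining cell) gives 237 min, worse by 26.
Next-best assignment: Delta→Machine M3, Iris→Machine M5, Ember→Machine M2, Umbra→Machine M1 = 237 min.
Every other assignment is strictly worse.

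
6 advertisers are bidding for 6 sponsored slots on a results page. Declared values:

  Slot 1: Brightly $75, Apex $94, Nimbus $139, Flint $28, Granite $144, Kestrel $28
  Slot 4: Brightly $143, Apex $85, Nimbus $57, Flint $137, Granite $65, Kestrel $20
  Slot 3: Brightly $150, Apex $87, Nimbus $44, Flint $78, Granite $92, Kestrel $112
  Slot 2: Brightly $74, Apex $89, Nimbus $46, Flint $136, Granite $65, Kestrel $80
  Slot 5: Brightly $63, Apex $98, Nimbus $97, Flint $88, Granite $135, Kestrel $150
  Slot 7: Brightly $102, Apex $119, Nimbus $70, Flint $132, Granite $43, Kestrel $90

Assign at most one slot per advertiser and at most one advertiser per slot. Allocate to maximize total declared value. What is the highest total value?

Max total: $784

Optimal: Brightly→Slot 4 ($143), Apex→Slot 7 ($119), Nimbus→Slot 1 ($139), Flint→Slot 2 ($136), Granite→Slot 5 ($135), Kestrel→Slot 3 ($112) — total 143+119+139+136+135+112 = $784.
Swapping Apex↔Nimbus (Apex→Slot 1 $94, Nimbus→Slot 7 $70) loses 94.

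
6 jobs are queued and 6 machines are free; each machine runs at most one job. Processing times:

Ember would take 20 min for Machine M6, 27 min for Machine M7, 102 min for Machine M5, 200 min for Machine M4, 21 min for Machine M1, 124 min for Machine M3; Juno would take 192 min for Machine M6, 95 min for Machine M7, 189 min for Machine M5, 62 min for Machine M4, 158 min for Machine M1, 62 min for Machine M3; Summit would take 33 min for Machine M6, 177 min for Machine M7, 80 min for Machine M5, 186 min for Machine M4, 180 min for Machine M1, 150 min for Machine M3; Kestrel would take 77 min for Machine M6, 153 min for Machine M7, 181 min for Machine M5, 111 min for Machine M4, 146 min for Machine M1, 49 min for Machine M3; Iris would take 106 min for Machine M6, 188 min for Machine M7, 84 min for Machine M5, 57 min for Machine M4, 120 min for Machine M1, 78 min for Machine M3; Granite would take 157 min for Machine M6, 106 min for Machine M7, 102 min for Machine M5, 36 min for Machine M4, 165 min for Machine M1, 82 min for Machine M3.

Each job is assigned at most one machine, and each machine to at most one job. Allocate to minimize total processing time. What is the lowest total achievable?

Minimum total: 318 min

Optimal: Ember→Machine M1 (21 min), Juno→Machine M7 (95 min), Summit→Machine M6 (33 min), Kestrel→Machine M3 (49 min), Iris→Machine M5 (84 min), Granite→Machine M4 (36 min) — total 21+95+33+49+84+36 = 318 min.
Column-greedy (each machine in turn goes to its cheapest remaining job) gives 400 min, worse by 82.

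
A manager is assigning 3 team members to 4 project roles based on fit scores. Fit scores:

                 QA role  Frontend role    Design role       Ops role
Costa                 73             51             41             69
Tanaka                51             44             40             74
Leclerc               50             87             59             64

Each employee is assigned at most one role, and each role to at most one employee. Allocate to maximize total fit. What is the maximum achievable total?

Optimal: Costa→QA role (73 pts), Tanaka→Ops role (74 pts), Leclerc→Frontend role (87 pts) — total 73+74+87 = 234 pts.
Column-greedy (each role in turn goes to its best remaining employee) gives 200 pts, worse by 34.
Next-best assignment: Costa→Ops role, Tanaka→QA role, Leclerc→Frontend role = 207 pts.
Checked against all permutations: 234 pts is optimal.

Maximum total: 234 pts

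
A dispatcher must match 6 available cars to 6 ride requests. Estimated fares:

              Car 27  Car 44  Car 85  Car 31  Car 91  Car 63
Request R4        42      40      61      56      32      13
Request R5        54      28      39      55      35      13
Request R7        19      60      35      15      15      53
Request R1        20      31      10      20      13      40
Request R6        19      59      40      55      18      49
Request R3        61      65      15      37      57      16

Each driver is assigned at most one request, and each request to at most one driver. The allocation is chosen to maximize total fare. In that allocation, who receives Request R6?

Optimal: Car 27→Request R5 ($54), Car 44→Request R7 ($60), Car 85→Request R4 ($61), Car 31→Request R6 ($55), Car 91→Request R3 ($57), Car 63→Request R1 ($40) — total 54+60+61+55+57+40 = $327.
Row-greedy (each driver in turn takes its best remaining request) gives $295, worse by 32.
No other one-to-one assignment exceeds $327.
Car 31's own top request is Request R4 ($56), but forcing Car 31→Request R4 and reassigning the rest optimally gives only $307 — worse by 20.

Car 31 receives Request R6.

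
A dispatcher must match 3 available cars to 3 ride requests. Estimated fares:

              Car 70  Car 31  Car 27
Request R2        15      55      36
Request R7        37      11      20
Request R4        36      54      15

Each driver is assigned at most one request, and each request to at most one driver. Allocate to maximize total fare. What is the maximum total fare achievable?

Optimal: Car 70→Request R7 ($37), Car 31→Request R4 ($54), Car 27→Request R2 ($36) — total 37+54+36 = $127.
Column-greedy (each request in turn goes to its best remaining driver) gives $107, worse by 20.
Next-best assignment: Car 70→Request R4, Car 31→Request R2, Car 27→Request R7 = $111.
Swapping Car 27↔Car 31 (Car 27→Request R4 $15, Car 31→Request R2 $55) loses 20.
Every other assignment is strictly worse.

Maximum total: $127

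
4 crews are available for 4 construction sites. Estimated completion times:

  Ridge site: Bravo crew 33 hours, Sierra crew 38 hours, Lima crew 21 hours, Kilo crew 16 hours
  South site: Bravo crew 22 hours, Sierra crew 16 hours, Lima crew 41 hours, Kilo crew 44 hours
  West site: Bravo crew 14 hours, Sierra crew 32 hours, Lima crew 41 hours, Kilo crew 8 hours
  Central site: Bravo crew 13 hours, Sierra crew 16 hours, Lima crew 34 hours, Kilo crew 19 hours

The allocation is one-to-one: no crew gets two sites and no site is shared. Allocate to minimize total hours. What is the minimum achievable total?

This is a one-to-one assignment (minimum-cost bipartite matching).
Optimal: Bravo crew→Central site (13 hours), Sierra crew→South site (16 hours), Lima crew→Ridge site (21 hours), Kilo crew→West site (8 hours) — total 13+16+21+8 = 58 hours.
Column-greedy (each site in turn goes to its cheapest remaining crew) gives 80 hours, worse by 22.

Min total: 58 hours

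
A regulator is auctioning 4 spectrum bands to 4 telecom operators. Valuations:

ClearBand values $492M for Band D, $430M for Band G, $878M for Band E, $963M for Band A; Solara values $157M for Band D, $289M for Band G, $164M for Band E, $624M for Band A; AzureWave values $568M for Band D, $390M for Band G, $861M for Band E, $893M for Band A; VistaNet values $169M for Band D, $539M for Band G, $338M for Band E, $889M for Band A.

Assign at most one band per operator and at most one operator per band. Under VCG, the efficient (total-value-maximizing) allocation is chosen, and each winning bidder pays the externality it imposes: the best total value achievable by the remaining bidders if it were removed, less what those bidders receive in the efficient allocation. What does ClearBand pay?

ClearBand pays $293M.

Efficient allocation: ClearBand→Band E ($878M), Solara→Band G ($289M), AzureWave→Band D ($568M), VistaNet→Band A ($889M); total welfare W = $2624M.
ClearBand receives Band E at value $878M, so the others get W − 878 = $1746M.
Without ClearBand: best allocation of the remaining 3 bidders over all 4 bands is Solara→Band G ($289M), AzureWave→Band E ($861M), VistaNet→Band A ($889M), total $2039M.
VCG payment = (others' best without ClearBand) − (others' welfare with ClearBand) = 2039 − 1746 = $293M.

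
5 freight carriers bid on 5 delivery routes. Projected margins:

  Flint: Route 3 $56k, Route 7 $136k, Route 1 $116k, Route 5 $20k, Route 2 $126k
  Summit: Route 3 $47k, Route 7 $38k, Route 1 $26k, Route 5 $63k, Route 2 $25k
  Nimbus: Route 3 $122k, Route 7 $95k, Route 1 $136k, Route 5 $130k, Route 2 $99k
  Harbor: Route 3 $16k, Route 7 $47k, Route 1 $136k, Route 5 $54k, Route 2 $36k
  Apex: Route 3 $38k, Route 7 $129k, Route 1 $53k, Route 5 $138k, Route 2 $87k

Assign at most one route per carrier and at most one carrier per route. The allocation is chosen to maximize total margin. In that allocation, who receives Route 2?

Optimal: Flint→Route 2 ($126k), Summit→Route 5 ($63k), Nimbus→Route 3 ($122k), Harbor→Route 1 ($136k), Apex→Route 7 ($129k) — total 126+63+122+136+129 = $576k.
Row-greedy (each carrier in turn takes its best remaining route) gives $409k, worse by 167.
Next-best assignment: Flint→Route 2, Summit→Route 3, Nimbus→Route 5, Harbor→Route 1, Apex→Route 7 = $568k.
Flint's own top route is Route 7 ($136k), but forcing Flint→Route 7 and reassigning the rest optimally gives only $557k — worse by 19.

Flint receives Route 2.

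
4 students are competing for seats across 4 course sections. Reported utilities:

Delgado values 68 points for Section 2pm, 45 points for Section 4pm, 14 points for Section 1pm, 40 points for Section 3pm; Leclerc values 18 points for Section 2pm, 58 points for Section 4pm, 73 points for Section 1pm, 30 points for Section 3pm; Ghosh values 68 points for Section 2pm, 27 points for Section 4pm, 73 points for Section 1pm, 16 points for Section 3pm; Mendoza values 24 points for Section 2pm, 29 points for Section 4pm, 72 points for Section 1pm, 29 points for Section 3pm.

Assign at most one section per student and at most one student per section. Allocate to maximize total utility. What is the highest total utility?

Max total: 238 points

Treat this as an assignment problem: match each student to one section.
Optimal: Delgado→Section 3pm (40 points), Leclerc→Section 4pm (58 points), Ghosh→Section 2pm (68 points), Mendoza→Section 1pm (72 points) — total 40+58+68+72 = 238 points.
Max-entry greedy (repeatedly take the single best remaining cell) gives 186 points, worse by 52.
Swapping Ghosh↔Mendoza (Ghosh→Section 1pm 73 points, Mendoza→Section 2pm 24 points) loses 43.
Checked against all permutations: 238 points is optimal.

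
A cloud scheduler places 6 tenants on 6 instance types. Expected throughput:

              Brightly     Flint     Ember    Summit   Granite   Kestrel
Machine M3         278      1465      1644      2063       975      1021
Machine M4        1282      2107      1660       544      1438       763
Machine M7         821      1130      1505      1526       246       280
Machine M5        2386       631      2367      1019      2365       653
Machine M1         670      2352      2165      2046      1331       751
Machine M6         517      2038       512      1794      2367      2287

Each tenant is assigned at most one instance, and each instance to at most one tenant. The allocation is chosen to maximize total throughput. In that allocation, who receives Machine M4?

Granite receives Machine M4.

Treat this as an assignment problem: match each tenant to one instance.
Optimal: Brightly→Machine M5 (2386 ops/s), Flint→Machine M1 (2352 ops/s), Ember→Machine M7 (1505 ops/s), Summit→Machine M3 (2063 ops/s), Granite→Machine M4 (1438 ops/s), Kestrel→Machine M6 (2287 ops/s) — total 2386+2352+1505+2063+1438+2287 = 12031 ops/s.
Row-greedy (each tenant in turn takes its best remaining instance) gives 11108 ops/s, worse by 923.
Checked against all permutations: 12031 ops/s is optimal.
Granite's own top instance is Machine M6 (2367 ops/s), but forcing Granite→Machine M6 and reassigning the rest optimally gives only 11572 ops/s — worse by 459.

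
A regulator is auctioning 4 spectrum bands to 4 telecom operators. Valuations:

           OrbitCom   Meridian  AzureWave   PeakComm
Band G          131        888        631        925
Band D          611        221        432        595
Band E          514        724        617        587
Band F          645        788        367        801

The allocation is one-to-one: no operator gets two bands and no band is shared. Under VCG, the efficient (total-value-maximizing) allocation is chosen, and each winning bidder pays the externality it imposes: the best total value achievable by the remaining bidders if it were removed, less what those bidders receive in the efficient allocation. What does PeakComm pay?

Efficient allocation: OrbitCom→Band D ($611M), Meridian→Band F ($788M), AzureWave→Band E ($617M), PeakComm→Band G ($925M); total welfare W = $2941M.
PeakComm receives Band G at value $925M, so the others get W − 925 = $2016M.
Without PeakComm: best allocation of the remaining 3 bidders over all 4 bands is OrbitCom→Band F ($645M), Meridian→Band G ($888M), AzureWave→Band E ($617M), total $2150M.
VCG payment = (others' best without PeakComm) − (others' welfare with PeakComm) = 2150 − 2016 = $134M.

PeakComm pays $134M.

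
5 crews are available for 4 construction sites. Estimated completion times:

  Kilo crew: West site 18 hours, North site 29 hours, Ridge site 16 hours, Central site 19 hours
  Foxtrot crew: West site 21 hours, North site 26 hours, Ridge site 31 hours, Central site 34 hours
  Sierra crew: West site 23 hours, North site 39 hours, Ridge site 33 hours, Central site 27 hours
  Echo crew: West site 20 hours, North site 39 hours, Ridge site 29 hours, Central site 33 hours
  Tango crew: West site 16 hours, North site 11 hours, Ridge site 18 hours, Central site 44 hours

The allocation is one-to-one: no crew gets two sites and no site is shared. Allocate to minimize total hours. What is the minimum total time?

Min total: 74 hours

Optimal: Echo crew→West site (20 hours), Tango crew→North site (11 hours), Kilo crew→Ridge site (16 hours), Sierra crew→Central site (27 hours) — total 20+11+16+27 = 74 hours.
Column-greedy (each site in turn goes to its cheapest remaining crew) gives 85 hours, worse by 11.
Next-best assignment: Foxtrot crew→West site, Tango crew→North site, Kilo crew→Ridge site, Sierra crew→Central site = 75 hours.
Every other assignment is strictly worse.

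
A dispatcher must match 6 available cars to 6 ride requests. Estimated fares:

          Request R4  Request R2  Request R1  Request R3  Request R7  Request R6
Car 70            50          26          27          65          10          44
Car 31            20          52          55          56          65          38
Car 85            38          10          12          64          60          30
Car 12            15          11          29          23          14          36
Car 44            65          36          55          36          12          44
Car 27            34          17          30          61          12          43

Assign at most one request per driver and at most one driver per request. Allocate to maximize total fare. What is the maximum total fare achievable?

Max total: $314

Optimal: Car 70→Request R4 ($50), Car 31→Request R2 ($52), Car 85→Request R7 ($60), Car 12→Request R6 ($36), Car 44→Request R1 ($55), Car 27→Request R3 ($61) — total 50+52+60+36+55+61 = $314.
Row-greedy (each driver in turn takes its best remaining request) gives $276, worse by 38.
Swapping Car 31↔Car 70 (Car 31→Request R4 $20, Car 70→Request R2 $26) loses 56.
No other one-to-one assignment exceeds $314.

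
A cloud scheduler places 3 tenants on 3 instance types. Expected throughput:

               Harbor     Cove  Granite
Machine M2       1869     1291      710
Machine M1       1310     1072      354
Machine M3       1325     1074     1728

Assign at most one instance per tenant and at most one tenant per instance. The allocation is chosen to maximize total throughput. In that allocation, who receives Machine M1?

Cove receives Machine M1.

Optimal: Harbor→Machine M2 (1869 ops/s), Cove→Machine M1 (1072 ops/s), Granite→Machine M3 (1728 ops/s) — total 1869+1072+1728 = 4669 ops/s.
Next-best assignment: Harbor→Machine M1, Cove→Machine M2, Granite→Machine M3 = 4329 ops/s.
Swapping Cove↔Granite (Cove→Machine M3 1074 ops/s, Granite→Machine M1 354 ops/s) loses 1372.
Cove's own top instance is Machine M2 (1291 ops/s), but forcing Cove→Machine M2 and reassigning the rest optimally gives only 4329 ops/s — worse by 340.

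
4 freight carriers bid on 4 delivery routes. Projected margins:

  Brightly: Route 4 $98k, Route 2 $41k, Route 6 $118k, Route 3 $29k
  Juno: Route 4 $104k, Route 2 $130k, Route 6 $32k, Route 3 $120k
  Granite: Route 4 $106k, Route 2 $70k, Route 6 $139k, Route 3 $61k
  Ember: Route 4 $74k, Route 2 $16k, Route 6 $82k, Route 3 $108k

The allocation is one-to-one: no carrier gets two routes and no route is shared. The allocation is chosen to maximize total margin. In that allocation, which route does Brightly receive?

Brightly receives Route 4.

Treat this as an assignment problem: match each carrier to one route.
Optimal: Brightly→Route 4 ($98k), Juno→Route 2 ($130k), Granite→Route 6 ($139k), Ember→Route 3 ($108k) — total 98+130+139+108 = $475k.
Column-greedy (each route in turn goes to its best remaining carrier) gives $462k, worse by 13.
Next-best assignment: Brightly→Route 6, Juno→Route 2, Granite→Route 4, Ember→Route 3 = $462k.
Swapping Juno↔Granite (Juno→Route 6 $32k, Granite→Route 2 $70k) loses 167.
Brightly's own top route is Route 6 ($118k), but forcing Brightly→Route 6 and reassigning the rest optimally gives only $462k — worse by 13.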